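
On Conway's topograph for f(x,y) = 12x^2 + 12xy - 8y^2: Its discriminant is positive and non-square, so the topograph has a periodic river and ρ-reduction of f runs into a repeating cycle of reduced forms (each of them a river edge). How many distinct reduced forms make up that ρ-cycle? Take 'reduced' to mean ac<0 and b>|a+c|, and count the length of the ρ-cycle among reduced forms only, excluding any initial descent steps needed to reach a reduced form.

D = 528, ⌊√D⌋ = 22
river: ρ → (-8,20,4)
river: ρ → (4,20,-8)
river: ρ → (-8,12,12)
river: ρ → (12,12,-8)
ρ-cycle length = 4 (tail of 0 descent steps not counted)

4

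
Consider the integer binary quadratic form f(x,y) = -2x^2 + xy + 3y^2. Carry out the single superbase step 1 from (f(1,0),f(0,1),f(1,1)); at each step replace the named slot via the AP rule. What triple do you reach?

start (-2,3,2) = (f(1,0),f(0,1),f(1,1))
replace slot 1: 2·(3+2) − (-2) = 12 → (12,3,2)

12,3,2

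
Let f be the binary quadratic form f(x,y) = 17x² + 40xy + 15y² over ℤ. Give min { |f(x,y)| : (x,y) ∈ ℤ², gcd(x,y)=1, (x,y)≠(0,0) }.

descent: ρ → (15,20,-3)  [lands on river]
river: ρ → (-3,22,8)
river: ρ → (8,10,-15)
river: ρ → (-15,20,3)
river: ρ → (3,22,-8)
river: ρ → (-8,10,15)
closes: descent 1, river 6
min |a| on river = 3

3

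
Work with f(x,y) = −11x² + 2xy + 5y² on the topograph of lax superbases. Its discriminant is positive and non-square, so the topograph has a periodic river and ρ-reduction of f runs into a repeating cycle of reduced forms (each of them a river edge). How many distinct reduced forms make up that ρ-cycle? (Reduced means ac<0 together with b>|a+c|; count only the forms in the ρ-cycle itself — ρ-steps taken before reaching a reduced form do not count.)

D = 224, ⌊√D⌋ = 14
descent: ρ → (5,8,-8)  [lands on river]
river: ρ → (-8,8,5)
river: ρ → (5,12,-4)
river: ρ → (-4,12,5)
ρ-cycle length = 4 (tail of 1 descent step not counted)

4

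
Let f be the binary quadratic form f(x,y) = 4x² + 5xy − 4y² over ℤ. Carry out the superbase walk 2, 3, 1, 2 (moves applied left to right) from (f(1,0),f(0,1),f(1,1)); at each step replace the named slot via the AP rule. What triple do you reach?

start (4,-4,5) = (f(1,0),f(0,1),f(1,1))
replace slot 2: 2·(4+5) − (-4) = 22 → (4,22,5)
replace slot 3: 2·(4+22) − 5 = 47 → (4,22,47)
replace slot 1: 2·(22+47) − 4 = 134 → (134,22,47)
replace slot 2: 2·(134+47) − 22 = 340 → (134,340,47)

134,340,47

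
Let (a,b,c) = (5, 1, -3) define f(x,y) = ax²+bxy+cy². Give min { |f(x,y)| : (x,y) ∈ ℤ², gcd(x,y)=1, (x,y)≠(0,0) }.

descent: ρ → (-3,5,3)  [lands on river]
river: ρ → (3,7,-1)
river: ρ → (-1,7,3)
river: ρ → (3,5,-3)
river: ρ → (-3,7,1)
river: ρ → (1,7,-3)
closes: descent 1, river 6
min |a| on river = 1

1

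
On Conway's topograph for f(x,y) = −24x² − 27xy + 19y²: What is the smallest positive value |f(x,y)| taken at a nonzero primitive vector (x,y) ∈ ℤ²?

descent: ρ → (19,27,-24)  [lands on river]
river: ρ → (-24,21,22)
river: ρ → (22,23,-23)
river: ρ → (-23,23,22)
river: ρ → (22,21,-24)
river: ρ → (-24,27,19)
river: ρ → (19,49,-2)
river: ρ → (-2,47,43)
river: ρ → (43,39,-6)
river: ρ → (-6,45,22)
river: ρ → (22,43,-8)
river: ρ → (-8,37,37)
river: ρ → (37,37,-8)
river: ρ → (-8,43,22)
river: ρ → (22,45,-6)
river: ρ → (-6,39,43)
river: ρ → (43,47,-2)
river: ρ → (-2,49,19)
closes: descent 1, river 18
min |a| on river = 2

2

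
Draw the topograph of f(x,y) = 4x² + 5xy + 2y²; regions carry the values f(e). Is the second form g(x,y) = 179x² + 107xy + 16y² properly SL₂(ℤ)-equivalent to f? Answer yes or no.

D₁ = -7, D₂ = -7
f: translate: b→-3 (≡5 mod 8), so (4,5,2)→(4,-3,1)
f: flip: (4,-3,1)→(1,3,4)
f: translate: b→1 (≡3 mod 2), so (1,3,4)→(1,1,2)
f: reduced (well bottom): (1,1,2) with a≤c, −a<b≤a
g: flip: (179,107,16)→(16,-107,179)
g: translate: b→-11 (≡-107 mod 32), so (16,-107,179)→(16,-11,2)
g: flip: (16,-11,2)→(2,11,16)
g: translate: b→-1 (≡11 mod 4), so (2,11,16)→(2,-1,1)
g: flip: (2,-1,1)→(1,1,2)
g: reduced (well bottom): (1,1,2) with a≤c, −a<b≤a
reduced forms (1, 1, 2) vs (1, 1, 2) ⇒ equivalent

yes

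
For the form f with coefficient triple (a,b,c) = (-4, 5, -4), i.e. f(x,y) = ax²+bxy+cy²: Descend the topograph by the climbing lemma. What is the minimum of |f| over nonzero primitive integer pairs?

translate: b→3 (≡-5 mod 8), so (4,-5,4)→(4,3,3)
flip: (4,3,3)→(3,-3,4)
translate: b→3 (≡-3 mod 6), so (3,-3,4)→(3,3,4)
reduced (well bottom): (3,3,4) with a≤c, −a<b≤a
well minimum |f| = |-3| = 3 (negative-definite)

3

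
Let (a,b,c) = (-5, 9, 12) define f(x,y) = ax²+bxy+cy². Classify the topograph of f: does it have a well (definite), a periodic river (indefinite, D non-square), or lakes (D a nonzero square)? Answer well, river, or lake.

D = b²−4ac = 9² − 4·(-5)·12 = 321
D > 0 non-square ⇒ indefinite ⇒ periodic river

river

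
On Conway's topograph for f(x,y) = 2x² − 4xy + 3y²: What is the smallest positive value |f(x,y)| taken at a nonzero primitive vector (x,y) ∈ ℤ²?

translate: b→0 (≡-4 mod 4), so (2,-4,3)→(2,0,1)
flip: (2,0,1)→(1,0,2)
reduced (well bottom): (1,0,2) with a≤c, −a<b≤a
well minimum = a = 1

1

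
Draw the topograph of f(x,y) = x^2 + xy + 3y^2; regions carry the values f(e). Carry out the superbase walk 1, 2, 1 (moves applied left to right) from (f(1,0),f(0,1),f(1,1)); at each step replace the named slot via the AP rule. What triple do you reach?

start (1,3,5) = (f(1,0),f(0,1),f(1,1))
replace slot 1: 2·(3+5) − 1 = 15 → (15,3,5)
replace slot 2: 2·(15+5) − 3 = 37 → (15,37,5)
replace slot 1: 2·(37+5) − 15 = 69 → (69,37,5)

69,37,5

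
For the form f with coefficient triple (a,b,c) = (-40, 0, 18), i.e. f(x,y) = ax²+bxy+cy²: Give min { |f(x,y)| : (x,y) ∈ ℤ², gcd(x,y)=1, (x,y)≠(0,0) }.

descent: ρ → (18,36,-22)  [lands on river]
river: ρ → (-22,52,2)
river: ρ → (2,52,-22)
river: ρ → (-22,36,18)
closes: descent 1, river 4
min |a| on river = 2

2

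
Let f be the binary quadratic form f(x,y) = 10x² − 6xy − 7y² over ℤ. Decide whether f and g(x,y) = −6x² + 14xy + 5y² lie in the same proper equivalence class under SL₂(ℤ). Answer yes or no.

D₁ = 316, D₂ = 316
river cycle of f (length 6): (-7, 6, 10), (10, 14, -3), (-3, 16, 5), (5, 14, -6), (-6, 10, 9), (9, 8, -7)
river cycle of g (length 6): (5, 16, -3), (-3, 14, 10), (10, 6, -7), (-7, 8, 9), (9, 10, -6), (-6, 14, 5)
cycles differ ⇒ inequivalent

no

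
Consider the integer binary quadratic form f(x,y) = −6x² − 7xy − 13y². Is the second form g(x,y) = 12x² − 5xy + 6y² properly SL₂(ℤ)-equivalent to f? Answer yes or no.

D₁ = -263, D₂ = -263
f is negative-definite; reduce −f:
−f: translate: b→-5 (≡7 mod 12), so (6,7,13)→(6,-5,12)
−f: reduced (well bottom): (6,-5,12) with a≤c, −a<b≤a
flip sign back: reduced form of f is (-6,5,-12)
g: flip: (12,-5,6)→(6,5,12)
g: reduced (well bottom): (6,5,12) with a≤c, −a<b≤a
reduced forms (-6, 5, -12) vs (6, 5, 12) ⇒ inequivalent

no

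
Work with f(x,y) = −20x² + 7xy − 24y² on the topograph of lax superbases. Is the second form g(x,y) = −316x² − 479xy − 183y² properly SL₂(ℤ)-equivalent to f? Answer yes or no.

D₁ = -1871, D₂ = -1871
f is negative-definite; reduce −f:
−f: reduced (well bottom): (20,-7,24) with a≤c, −a<b≤a
flip sign back: reduced form of f is (-20,7,-24)
g is negative-definite; reduce −g:
−g: translate: b→-153 (≡479 mod 632), so (316,479,183)→(316,-153,20)
−g: flip: (316,-153,20)→(20,153,316)
−g: translate: b→-7 (≡153 mod 40), so (20,153,316)→(20,-7,24)
−g: reduced (well bottom): (20,-7,24) with a≤c, −a<b≤a
flip sign back: reduced form of g is (-20,7,-24)
reduced forms (-20, 7, -24) vs (-20, 7, -24) ⇒ equivalent

yes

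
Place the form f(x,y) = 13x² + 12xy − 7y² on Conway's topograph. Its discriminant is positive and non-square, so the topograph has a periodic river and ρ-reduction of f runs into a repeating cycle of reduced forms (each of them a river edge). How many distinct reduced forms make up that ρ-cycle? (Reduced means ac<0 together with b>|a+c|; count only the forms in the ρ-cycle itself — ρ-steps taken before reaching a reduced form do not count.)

D = 508, ⌊√D⌋ = 22
river: ρ → (-7,16,9)
river: ρ → (9,20,-3)
river: ρ → (-3,22,2)
river: ρ → (2,22,-3)
river: ρ → (-3,20,9)
river: ρ → (9,16,-7)
river: ρ → (-7,12,13)
river: ρ → (13,14,-6)
river: ρ → (-6,22,1)
river: ρ → (1,22,-6)
river: ρ → (-6,14,13)
river: ρ → (13,12,-7)
ρ-cycle length = 12 (tail of 0 descent steps not counted)

12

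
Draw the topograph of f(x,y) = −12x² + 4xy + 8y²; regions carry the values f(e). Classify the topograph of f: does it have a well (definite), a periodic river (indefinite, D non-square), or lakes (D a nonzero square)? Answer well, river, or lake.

D = b²−4ac = 4² − 4·(-12)·8 = 400
D = 20² is a perfect square ⇒ form factors over ℤ ⇒ lakes

lake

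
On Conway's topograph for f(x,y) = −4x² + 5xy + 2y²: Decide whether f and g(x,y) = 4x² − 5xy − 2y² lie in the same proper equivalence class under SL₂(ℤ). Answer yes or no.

D₁ = 57, D₂ = 57
river cycle of f (length 6): (2, 7, -1), (-1, 7, 2), (2, 5, -4), (-4, 3, 3), (3, 3, -4), (-4, 5, 2)
river cycle of g (length 6): (-2, 5, 4), (4, 3, -3), (-3, 3, 4), (4, 5, -2), (-2, 7, 1), (1, 7, -2)
cycles differ ⇒ inequivalent

no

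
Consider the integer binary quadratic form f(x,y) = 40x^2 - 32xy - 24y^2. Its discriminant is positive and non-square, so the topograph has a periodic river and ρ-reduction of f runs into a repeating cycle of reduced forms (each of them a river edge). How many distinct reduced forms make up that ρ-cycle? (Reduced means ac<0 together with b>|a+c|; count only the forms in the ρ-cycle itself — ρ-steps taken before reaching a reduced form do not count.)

D = 4864, ⌊√D⌋ = 69
descent: ρ → (-24,32,40)  [lands on river]
river: ρ → (40,48,-16)
river: ρ → (-16,48,40)
river: ρ → (40,32,-24)
river: ρ → (-24,64,8)
river: ρ → (8,64,-24)
ρ-cycle length = 6 (tail of 1 descent step not counted)

6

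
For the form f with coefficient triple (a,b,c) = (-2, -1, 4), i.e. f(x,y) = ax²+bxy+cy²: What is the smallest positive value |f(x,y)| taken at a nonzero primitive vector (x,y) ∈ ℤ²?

descent: ρ → (4,1,-2)
descent: ρ → (-2,3,3)  [lands on river]
river: ρ → (3,3,-2)
river: ρ → (-2,5,1)
river: ρ → (1,5,-2)
closes: descent 2, river 4
min |a| on river = 1

1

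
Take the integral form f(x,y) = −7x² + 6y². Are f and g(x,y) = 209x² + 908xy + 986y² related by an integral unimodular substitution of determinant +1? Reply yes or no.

D₁ = 168, D₂ = 168
river cycle of f (length 2): (6, 12, -1), (-1, 12, 6)
river cycle of g (length 2): (6, 12, -1), (-1, 12, 6)
cycles coincide ⇒ equivalent

yes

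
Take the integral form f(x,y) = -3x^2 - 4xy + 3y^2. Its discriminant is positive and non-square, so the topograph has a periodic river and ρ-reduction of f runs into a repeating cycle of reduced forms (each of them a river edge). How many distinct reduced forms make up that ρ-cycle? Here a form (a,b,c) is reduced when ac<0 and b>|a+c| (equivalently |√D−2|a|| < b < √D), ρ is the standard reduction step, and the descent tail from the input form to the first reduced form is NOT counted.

D = 52, ⌊√D⌋ = 7
descent: ρ → (3,4,-3)  [lands on river]
river: ρ → (-3,2,4)
river: ρ → (4,6,-1)
river: ρ → (-1,6,4)
river: ρ → (4,2,-3)
river: ρ → (-3,4,3)
river: ρ → (3,2,-4)
river: ρ → (-4,6,1)
river: ρ → (1,6,-4)
river: ρ → (-4,2,3)
ρ-cycle length = 10 (tail of 1 descent step not counted)

10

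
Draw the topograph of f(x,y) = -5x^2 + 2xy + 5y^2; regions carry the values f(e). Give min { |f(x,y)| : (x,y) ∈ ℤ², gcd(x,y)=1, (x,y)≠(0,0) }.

river: ρ → (5,8,-2)
river: ρ → (-2,8,5)
river: ρ → (5,2,-5)
river: ρ → (-5,8,2)
river: ρ → (2,8,-5)
river: ρ → (-5,2,5)
closes: descent 0, river 6
min |a| on river = 2

2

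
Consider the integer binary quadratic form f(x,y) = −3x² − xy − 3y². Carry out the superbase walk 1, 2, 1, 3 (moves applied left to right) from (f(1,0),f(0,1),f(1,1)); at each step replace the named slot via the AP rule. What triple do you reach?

start (-3,-3,-7) = (f(1,0),f(0,1),f(1,1))
replace slot 1: 2·((-3)+(-7)) − (-3) = -17 → (-17,-3,-7)
replace slot 2: 2·((-17)+(-7)) − (-3) = -45 → (-17,-45,-7)
replace slot 1: 2·((-45)+(-7)) − (-17) = -87 → (-87,-45,-7)
replace slot 3: 2·((-87)+(-45)) − (-7) = -257 → (-87,-45,-257)

-87,-45,-257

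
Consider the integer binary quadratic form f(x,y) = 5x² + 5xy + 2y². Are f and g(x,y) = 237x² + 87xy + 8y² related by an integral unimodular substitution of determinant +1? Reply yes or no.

D₁ = -15, D₂ = -15
f: flip: (5,5,2)→(2,-5,5)
f: translate: b→-1 (≡-5 mod 4), so (2,-5,5)→(2,-1,2)
f: flip: (2,-1,2)→(2,1,2)
f: reduced (well bottom): (2,1,2) with a≤c, −a<b≤a
g: flip: (237,87,8)→(8,-87,237)
g: translate: b→-7 (≡-87 mod 16), so (8,-87,237)→(8,-7,2)
g: flip: (8,-7,2)→(2,7,8)
g: translate: b→-1 (≡7 mod 4), so (2,7,8)→(2,-1,2)
g: flip: (2,-1,2)→(2,1,2)
g: reduced (well bottom): (2,1,2) with a≤c, −a<b≤a
reduced forms (2, 1, 2) vs (2, 1, 2) ⇒ equivalent

yes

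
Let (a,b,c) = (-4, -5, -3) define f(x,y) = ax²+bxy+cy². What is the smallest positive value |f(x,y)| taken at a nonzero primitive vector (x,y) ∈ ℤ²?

translate: b→-3 (≡5 mod 8), so (4,5,3)→(4,-3,2)
flip: (4,-3,2)→(2,3,4)
translate: b→-1 (≡3 mod 4), so (2,3,4)→(2,-1,3)
reduced (well bottom): (2,-1,3) with a≤c, −a<b≤a
well minimum |f| = |-2| = 2 (negative-definite)

2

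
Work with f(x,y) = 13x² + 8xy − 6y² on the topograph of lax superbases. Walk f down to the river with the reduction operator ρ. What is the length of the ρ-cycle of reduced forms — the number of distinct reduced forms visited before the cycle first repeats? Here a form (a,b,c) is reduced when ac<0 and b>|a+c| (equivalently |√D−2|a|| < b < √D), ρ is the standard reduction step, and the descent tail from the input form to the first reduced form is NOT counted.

D = 376, ⌊√D⌋ = 19
river: ρ → (-6,16,5)
river: ρ → (5,14,-9)
river: ρ → (-9,4,10)
river: ρ → (10,16,-3)
river: ρ → (-3,14,15)
river: ρ → (15,16,-2)
river: ρ → (-2,16,15)
river: ρ → (15,14,-3)
river: ρ → (-3,16,10)
river: ρ → (10,4,-9)
river: ρ → (-9,14,5)
river: ρ → (5,16,-6)
river: ρ → (-6,8,13)
river: ρ → (13,18,-1)
river: ρ → (-1,18,13)
river: ρ → (13,8,-6)
ρ-cycle length = 16 (tail of 0 descent steps not counted)

16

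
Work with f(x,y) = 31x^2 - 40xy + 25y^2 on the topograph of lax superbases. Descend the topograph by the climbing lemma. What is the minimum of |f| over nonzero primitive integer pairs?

translate: b→22 (≡-40 mod 62), so (31,-40,25)→(31,22,16)
flip: (31,22,16)→(16,-22,31)
translate: b→10 (≡-22 mod 32), so (16,-22,31)→(16,10,25)
reduced (well bottom): (16,10,25) with a≤c, −a<b≤a
well minimum = a = 16

16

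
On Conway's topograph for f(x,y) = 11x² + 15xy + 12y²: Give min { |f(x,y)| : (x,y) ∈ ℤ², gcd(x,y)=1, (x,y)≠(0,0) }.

translate: b→-7 (≡15 mod 22), so (11,15,12)→(11,-7,8)
flip: (11,-7,8)→(8,7,11)
reduced (well bottom): (8,7,11) with a≤c, −a<b≤a
well minimum = a = 8

8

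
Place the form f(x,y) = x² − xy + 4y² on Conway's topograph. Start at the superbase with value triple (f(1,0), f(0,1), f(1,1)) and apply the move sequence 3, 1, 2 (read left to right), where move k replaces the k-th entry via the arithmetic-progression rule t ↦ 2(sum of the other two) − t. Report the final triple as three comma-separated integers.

start (1,4,4) = (f(1,0),f(0,1),f(1,1))
replace slot 3: 2·(1+4) − 4 = 6 → (1,4,6)
replace slot 1: 2·(4+6) − 1 = 19 → (19,4,6)
replace slot 2: 2·(19+6) − 4 = 46 → (19,46,6)

19,46,6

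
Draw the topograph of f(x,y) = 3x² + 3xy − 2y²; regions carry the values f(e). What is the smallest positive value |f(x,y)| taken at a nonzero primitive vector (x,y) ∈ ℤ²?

river: ρ → (-2,5,1)
river: ρ → (1,5,-2)
river: ρ → (-2,3,3)
river: ρ → (3,3,-2)
closes: descent 0, river 4
min |a| on river = 1

1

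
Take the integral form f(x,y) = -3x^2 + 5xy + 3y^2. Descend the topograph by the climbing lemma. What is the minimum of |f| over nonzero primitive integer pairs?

river: ρ → (3,7,-1)
river: ρ → (-1,7,3)
river: ρ → (3,5,-3)
river: ρ → (-3,7,1)
river: ρ → (1,7,-3)
river: ρ → (-3,5,3)
closes: descent 0, river 6
min |a| on river = 1

1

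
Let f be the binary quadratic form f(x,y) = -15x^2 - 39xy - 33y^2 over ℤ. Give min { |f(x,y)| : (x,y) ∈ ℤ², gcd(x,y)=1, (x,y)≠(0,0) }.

translate: b→9 (≡39 mod 30), so (15,39,33)→(15,9,9)
flip: (15,9,9)→(9,-9,15)
translate: b→9 (≡-9 mod 18), so (9,-9,15)→(9,9,15)
reduced (well bottom): (9,9,15) with a≤c, −a<b≤a
well minimum |f| = |-9| = 9 (negative-definite)

9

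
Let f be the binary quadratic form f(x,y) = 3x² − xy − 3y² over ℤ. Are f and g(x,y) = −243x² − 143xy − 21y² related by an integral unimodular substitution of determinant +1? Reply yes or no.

D₁ = 37, D₂ = 37
river cycle of f (length 6): (-3, 1, 3), (3, 5, -1), (-1, 5, 3), (3, 1, -3), (-3, 5, 1), (1, 5, -3)
river cycle of g (length 6): (-3, 1, 3), (3, 5, -1), (-1, 5, 3), (3, 1, -3), (-3, 5, 1), (1, 5, -3)
cycles coincide ⇒ equivalent

yes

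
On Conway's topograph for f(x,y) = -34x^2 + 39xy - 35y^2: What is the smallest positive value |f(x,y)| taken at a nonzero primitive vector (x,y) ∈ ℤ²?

translate: b→29 (≡-39 mod 68), so (34,-39,35)→(34,29,30)
flip: (34,29,30)→(30,-29,34)
reduced (well bottom): (30,-29,34) with a≤c, −a<b≤a
well minimum |f| = |-30| = 30 (negative-definite)

30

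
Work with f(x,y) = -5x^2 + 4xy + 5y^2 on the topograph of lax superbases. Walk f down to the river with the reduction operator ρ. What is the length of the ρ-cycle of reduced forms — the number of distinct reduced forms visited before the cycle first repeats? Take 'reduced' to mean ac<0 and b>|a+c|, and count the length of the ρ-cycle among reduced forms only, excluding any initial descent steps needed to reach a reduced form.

D = 116, ⌊√D⌋ = 10
river: ρ → (5,6,-4)
river: ρ → (-4,10,1)
river: ρ → (1,10,-4)
river: ρ → (-4,6,5)
river: ρ → (5,4,-5)
river: ρ → (-5,6,4)
river: ρ → (4,10,-1)
river: ρ → (-1,10,4)
river: ρ → (4,6,-5)
river: ρ → (-5,4,5)
ρ-cycle length = 10 (tail of 0 descent steps not counted)

10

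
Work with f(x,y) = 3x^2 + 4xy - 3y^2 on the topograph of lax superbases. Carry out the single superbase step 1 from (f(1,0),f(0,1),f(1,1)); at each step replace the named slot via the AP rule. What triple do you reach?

start (3,-3,4) = (f(1,0),f(0,1),f(1,1))
replace slot 1: 2·((-3)+4) − 3 = -1 → (-1,-3,4)

-1,-3,4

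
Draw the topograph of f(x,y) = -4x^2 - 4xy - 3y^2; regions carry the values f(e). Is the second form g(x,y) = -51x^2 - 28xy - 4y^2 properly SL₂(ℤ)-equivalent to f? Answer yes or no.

D₁ = -32, D₂ = -32
f is negative-definite; reduce −f:
−f: flip: (4,4,3)→(3,-4,4)
−f: translate: b→2 (≡-4 mod 6), so (3,-4,4)→(3,2,3)
−f: reduced (well bottom): (3,2,3) with a≤c, −a<b≤a
flip sign back: reduced form of f is (-3,-2,-3)
g is negative-definite; reduce −g:
−g: flip: (51,28,4)→(4,-28,51)
−g: translate: b→4 (≡-28 mod 8), so (4,-28,51)→(4,4,3)
−g: flip: (4,4,3)→(3,-4,4)
−g: translate: b→2 (≡-4 mod 6), so (3,-4,4)→(3,2,3)
−g: reduced (well bottom): (3,2,3) with a≤c, −a<b≤a
flip sign back: reduced form of g is (-3,-2,-3)
reduced forms (-3, -2, -3) vs (-3, -2, -3) ⇒ equivalent

yes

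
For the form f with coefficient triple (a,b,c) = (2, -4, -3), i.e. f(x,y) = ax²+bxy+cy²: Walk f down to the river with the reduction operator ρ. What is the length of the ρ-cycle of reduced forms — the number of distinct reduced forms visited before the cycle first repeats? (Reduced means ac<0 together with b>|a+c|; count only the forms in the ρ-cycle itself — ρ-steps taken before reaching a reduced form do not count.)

D = 40, ⌊√D⌋ = 6
descent: ρ → (-3,4,2)  [lands on river]
river: ρ → (2,4,-3)
river: ρ → (-3,2,3)
river: ρ → (3,4,-2)
river: ρ → (-2,4,3)
river: ρ → (3,2,-3)
ρ-cycle length = 6 (tail of 1 descent step not counted)

6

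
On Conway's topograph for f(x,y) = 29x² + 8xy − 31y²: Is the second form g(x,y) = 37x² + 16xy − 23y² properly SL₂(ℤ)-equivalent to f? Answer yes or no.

D₁ = 3660, D₂ = 3660
river cycle of f (length 6): (-31, 54, 6), (6, 54, -31), (-31, 8, 29), (29, 50, -10), (-10, 50, 29), (29, 8, -31)
river cycle of g (length 6): (-23, 30, 30), (30, 30, -23), (-23, 16, 37), (37, 58, -2), (-2, 58, 37), (37, 16, -23)
cycles differ ⇒ inequivalent

no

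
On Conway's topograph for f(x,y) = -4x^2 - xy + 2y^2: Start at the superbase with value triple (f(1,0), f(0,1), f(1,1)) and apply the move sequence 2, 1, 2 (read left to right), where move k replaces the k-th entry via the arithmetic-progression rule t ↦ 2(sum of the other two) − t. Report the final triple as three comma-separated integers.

start (-4,2,-3) = (f(1,0),f(0,1),f(1,1))
replace slot 2: 2·((-4)+(-3)) − 2 = -16 → (-4,-16,-3)
replace slot 1: 2·((-16)+(-3)) − (-4) = -34 → (-34,-16,-3)
replace slot 2: 2·((-34)+(-3)) − (-16) = -58 → (-34,-58,-3)

-34,-58,-3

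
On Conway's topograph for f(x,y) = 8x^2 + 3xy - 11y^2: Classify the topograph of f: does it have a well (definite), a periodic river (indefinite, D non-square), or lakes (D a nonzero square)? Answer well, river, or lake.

D = b²−4ac = 3² − 4·8·(-11) = 361
D = 19² is a perfect square ⇒ form factors over ℤ ⇒ lakes

lake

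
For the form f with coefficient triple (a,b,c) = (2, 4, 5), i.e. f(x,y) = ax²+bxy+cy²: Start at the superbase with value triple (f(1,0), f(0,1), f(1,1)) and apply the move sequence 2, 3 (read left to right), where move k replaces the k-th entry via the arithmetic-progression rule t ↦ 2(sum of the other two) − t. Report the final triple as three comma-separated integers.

start (2,5,11) = (f(1,0),f(0,1),f(1,1))
replace slot 2: 2·(2+11) − 5 = 21 → (2,21,11)
replace slot 3: 2·(2+21) − 11 = 35 → (2,21,35)

2,21,35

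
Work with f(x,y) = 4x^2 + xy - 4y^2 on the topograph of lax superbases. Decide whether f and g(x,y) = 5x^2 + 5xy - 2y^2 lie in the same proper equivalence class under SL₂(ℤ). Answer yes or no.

D₁ = 65, D₂ = 65
river cycle of f (length 6): (-4, 7, 1), (1, 7, -4), (-4, 1, 4), (4, 7, -1), (-1, 7, 4), (4, 1, -4)
river cycle of g (length 6): (-2, 7, 2), (2, 5, -5), (-5, 5, 2), (2, 7, -2), (-2, 5, 5), (5, 5, -2)
cycles differ ⇒ inequivalent

no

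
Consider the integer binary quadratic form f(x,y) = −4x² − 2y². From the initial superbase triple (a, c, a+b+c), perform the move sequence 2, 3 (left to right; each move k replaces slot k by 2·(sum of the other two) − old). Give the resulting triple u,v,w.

start (-4,-2,-6) = (f(1,0),f(0,1),f(1,1))
replace slot 2: 2·((-4)+(-6)) − (-2) = -18 → (-4,-18,-6)
replace slot 3: 2·((-4)+(-18)) − (-6) = -38 → (-4,-18,-38)

-4,-18,-38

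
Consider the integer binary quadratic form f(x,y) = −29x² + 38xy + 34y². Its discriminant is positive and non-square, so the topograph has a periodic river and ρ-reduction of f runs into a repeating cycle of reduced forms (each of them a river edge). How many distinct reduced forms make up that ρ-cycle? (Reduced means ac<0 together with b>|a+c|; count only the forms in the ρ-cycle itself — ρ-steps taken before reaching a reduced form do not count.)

D = 5388, ⌊√D⌋ = 73
river: ρ → (34,30,-33)
river: ρ → (-33,36,31)
river: ρ → (31,26,-38)
river: ρ → (-38,50,19)
river: ρ → (19,64,-17)
river: ρ → (-17,72,3)
river: ρ → (3,72,-17)
river: ρ → (-17,64,19)
river: ρ → (19,50,-38)
river: ρ → (-38,26,31)
river: ρ → (31,36,-33)
river: ρ → (-33,30,34)
river: ρ → (34,38,-29)
river: ρ → (-29,20,43)
river: ρ → (43,66,-6)
river: ρ → (-6,66,43)
river: ρ → (43,20,-29)
river: ρ → (-29,38,34)
ρ-cycle length = 18 (tail of 0 descent steps not counted)

18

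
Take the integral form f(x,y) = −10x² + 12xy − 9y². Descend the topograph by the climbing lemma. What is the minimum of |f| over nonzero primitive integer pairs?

translate: b→8 (≡-12 mod 20), so (10,-12,9)→(10,8,7)
flip: (10,8,7)→(7,-8,10)
translate: b→6 (≡-8 mod 14), so (7,-8,10)→(7,6,9)
reduced (well bottom): (7,6,9) with a≤c, −a<b≤a
well minimum |f| = |-7| = 7 (negative-definite)

7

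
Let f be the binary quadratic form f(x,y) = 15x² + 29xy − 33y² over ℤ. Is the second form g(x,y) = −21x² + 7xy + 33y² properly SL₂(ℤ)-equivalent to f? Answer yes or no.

D₁ = 2821, D₂ = 2821
river cycle of f (length 16): (-33, 37, 11), (11, 51, -5), (-5, 49, 21), (21, 35, -19), (-19, 41, 15), (15, 49, -7), (-7, 49, 15), (15, 41, -19), (-19, 35, 21), (21, 49, -5), … (6 more)
river cycle of g (length 16): (-21, 49, 5), (5, 51, -11), (-11, 37, 33), (33, 29, -15), (-15, 31, 31), (31, 31, -15), (-15, 29, 33), (33, 37, -11), (-11, 51, 5), (5, 49, -21), … (6 more)
cycles differ ⇒ inequivalent

no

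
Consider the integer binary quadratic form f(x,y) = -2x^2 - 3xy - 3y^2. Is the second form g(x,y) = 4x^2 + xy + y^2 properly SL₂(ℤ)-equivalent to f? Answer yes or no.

D₁ = -15, D₂ = -15
f is negative-definite; reduce −f:
−f: translate: b→-1 (≡3 mod 4), so (2,3,3)→(2,-1,2)
−f: flip: (2,-1,2)→(2,1,2)
−f: reduced (well bottom): (2,1,2) with a≤c, −a<b≤a
flip sign back: reduced form of f is (-2,-1,-2)
g: flip: (4,1,1)→(1,-1,4)
g: translate: b→1 (≡-1 mod 2), so (1,-1,4)→(1,1,4)
g: reduced (well bottom): (1,1,4) with a≤c, −a<b≤a
reduced forms (-2, -1, -2) vs (1, 1, 4) ⇒ inequivalent

no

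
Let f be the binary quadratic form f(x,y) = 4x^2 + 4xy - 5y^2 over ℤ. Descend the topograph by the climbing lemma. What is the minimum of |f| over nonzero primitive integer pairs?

river: ρ → (-5,6,3)
river: ρ → (3,6,-5)
river: ρ → (-5,4,4)
river: ρ → (4,4,-5)
closes: descent 0, river 4
min |a| on river = 3

3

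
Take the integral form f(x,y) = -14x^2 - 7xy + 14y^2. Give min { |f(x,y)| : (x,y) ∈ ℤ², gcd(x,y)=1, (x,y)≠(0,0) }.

descent: ρ → (14,7,-14)  [lands on river]
river: ρ → (-14,21,7)
river: ρ → (7,21,-14)
river: ρ → (-14,7,14)
river: ρ → (14,21,-7)
river: ρ → (-7,21,14)
closes: descent 1, river 6
min |a| on river = 7

7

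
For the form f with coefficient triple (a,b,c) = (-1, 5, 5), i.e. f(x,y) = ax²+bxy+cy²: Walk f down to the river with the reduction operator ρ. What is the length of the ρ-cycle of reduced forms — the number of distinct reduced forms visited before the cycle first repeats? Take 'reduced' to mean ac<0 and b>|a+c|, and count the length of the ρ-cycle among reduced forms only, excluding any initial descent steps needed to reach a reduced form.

D = 45, ⌊√D⌋ = 6
river: ρ → (5,5,-1)
river: ρ → (-1,5,5)
ρ-cycle length = 2 (tail of 0 descent steps not counted)

2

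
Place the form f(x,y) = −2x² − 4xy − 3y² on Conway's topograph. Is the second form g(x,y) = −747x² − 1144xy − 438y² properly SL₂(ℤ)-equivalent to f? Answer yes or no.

D₁ = -8, D₂ = -8
f is negative-definite; reduce −f:
−f: translate: b→0 (≡4 mod 4), so (2,4,3)→(2,0,1)
−f: flip: (2,0,1)→(1,0,2)
−f: reduced (well bottom): (1,0,2) with a≤c, −a<b≤a
flip sign back: reduced form of f is (-1,0,-2)
g is negative-definite; reduce −g:
−g: translate: b→-350 (≡1144 mod 1494), so (747,1144,438)→(747,-350,41)
−g: flip: (747,-350,41)→(41,350,747)
−g: translate: b→22 (≡350 mod 82), so (41,350,747)→(41,22,3)
−g: flip: (41,22,3)→(3,-22,41)
−g: translate: b→2 (≡-22 mod 6), so (3,-22,41)→(3,2,1)
−g: flip: (3,2,1)→(1,-2,3)
−g: translate: b→0 (≡-2 mod 2), so (1,-2,3)→(1,0,2)
−g: reduced (well bottom): (1,0,2) with a≤c, −a<b≤a
flip sign back: reduced form of g is (-1,0,-2)
reduced forms (-1, 0, -2) vs (-1, 0, -2) ⇒ equivalent

yes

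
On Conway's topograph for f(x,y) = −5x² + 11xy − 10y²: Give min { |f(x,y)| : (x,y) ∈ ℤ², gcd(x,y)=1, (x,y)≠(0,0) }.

translate: b→-1 (≡-11 mod 10), so (5,-11,10)→(5,-1,4)
flip: (5,-1,4)→(4,1,5)
reduced (well bottom): (4,1,5) with a≤c, −a<b≤a
well minimum |f| = |-4| = 4 (negative-definite)

4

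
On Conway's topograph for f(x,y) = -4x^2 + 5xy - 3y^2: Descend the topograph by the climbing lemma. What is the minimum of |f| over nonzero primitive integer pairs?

translate: b→3 (≡-5 mod 8), so (4,-5,3)→(4,3,2)
flip: (4,3,2)→(2,-3,4)
translate: b→1 (≡-3 mod 4), so (2,-3,4)→(2,1,3)
reduced (well bottom): (2,1,3) with a≤c, −a<b≤a
well minimum |f| = |-2| = 2 (negative-definite)

2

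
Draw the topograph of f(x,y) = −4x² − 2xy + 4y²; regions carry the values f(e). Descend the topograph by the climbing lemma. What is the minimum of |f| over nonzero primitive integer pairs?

descent: ρ → (4,2,-4)  [lands on river]
river: ρ → (-4,6,2)
river: ρ → (2,6,-4)
river: ρ → (-4,2,4)
river: ρ → (4,6,-2)
river: ρ → (-2,6,4)
closes: descent 1, river 6
min |a| on river = 2

2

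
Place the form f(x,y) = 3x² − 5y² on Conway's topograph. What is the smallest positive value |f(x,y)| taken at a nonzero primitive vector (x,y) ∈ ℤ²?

descent: ρ → (-5,0,3)
descent: ρ → (3,6,-2)  [lands on river]
river: ρ → (-2,6,3)
closes: descent 2, river 2
min |a| on river = 2

2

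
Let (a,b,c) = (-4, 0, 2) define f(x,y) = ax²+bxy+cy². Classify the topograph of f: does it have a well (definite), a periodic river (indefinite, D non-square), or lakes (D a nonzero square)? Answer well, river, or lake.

D = b²−4ac = 0² − 4·(-4)·2 = 32
D > 0 non-square ⇒ indefinite ⇒ periodic river

river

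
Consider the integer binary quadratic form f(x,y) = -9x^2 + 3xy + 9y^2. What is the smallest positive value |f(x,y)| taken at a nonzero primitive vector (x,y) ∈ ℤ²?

river: ρ → (9,15,-3)
river: ρ → (-3,15,9)
river: ρ → (9,3,-9)
river: ρ → (-9,15,3)
river: ρ → (3,15,-9)
river: ρ → (-9,3,9)
closes: descent 0, river 6
min |a| on river = 3

3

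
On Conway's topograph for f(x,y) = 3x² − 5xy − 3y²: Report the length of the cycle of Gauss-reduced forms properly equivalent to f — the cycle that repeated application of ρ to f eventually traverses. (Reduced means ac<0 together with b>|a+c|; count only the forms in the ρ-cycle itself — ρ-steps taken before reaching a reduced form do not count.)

D = 61, ⌊√D⌋ = 7
descent: ρ → (-3,5,3)  [lands on river]
river: ρ → (3,7,-1)
river: ρ → (-1,7,3)
river: ρ → (3,5,-3)
river: ρ → (-3,7,1)
river: ρ → (1,7,-3)
ρ-cycle length = 6 (tail of 1 descent step not counted)

6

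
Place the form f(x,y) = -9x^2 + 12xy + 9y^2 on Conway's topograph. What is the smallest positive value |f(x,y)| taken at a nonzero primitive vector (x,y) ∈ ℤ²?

river: ρ → (9,6,-12)
river: ρ → (-12,18,3)
river: ρ → (3,18,-12)
river: ρ → (-12,6,9)
river: ρ → (9,12,-9)
river: ρ → (-9,6,12)
river: ρ → (12,18,-3)
river: ρ → (-3,18,12)
river: ρ → (12,6,-9)
river: ρ → (-9,12,9)
closes: descent 0, river 10
min |a| on river = 3

3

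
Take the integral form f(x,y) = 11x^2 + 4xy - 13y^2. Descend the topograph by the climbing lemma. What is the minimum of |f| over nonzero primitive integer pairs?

river: ρ → (-13,22,2)
river: ρ → (2,22,-13)
river: ρ → (-13,4,11)
river: ρ → (11,18,-6)
river: ρ → (-6,18,11)
river: ρ → (11,4,-13)
closes: descent 0, river 6
min |a| on river = 2

2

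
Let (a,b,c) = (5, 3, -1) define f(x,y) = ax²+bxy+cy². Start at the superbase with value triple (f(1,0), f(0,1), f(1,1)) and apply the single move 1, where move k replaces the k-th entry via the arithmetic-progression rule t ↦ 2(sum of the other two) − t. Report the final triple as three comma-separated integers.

start (5,-1,7) = (f(1,0),f(0,1),f(1,1))
replace slot 1: 2·((-1)+7) − 5 = 7 → (7,-1,7)

7,-1,7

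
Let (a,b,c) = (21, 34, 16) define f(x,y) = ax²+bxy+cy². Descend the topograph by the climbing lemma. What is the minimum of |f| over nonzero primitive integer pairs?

translate: b→-8 (≡34 mod 42), so (21,34,16)→(21,-8,3)
flip: (21,-8,3)→(3,8,21)
translate: b→2 (≡8 mod 6), so (3,8,21)→(3,2,16)
reduced (well bottom): (3,2,16) with a≤c, −a<b≤a
well minimum = a = 3

3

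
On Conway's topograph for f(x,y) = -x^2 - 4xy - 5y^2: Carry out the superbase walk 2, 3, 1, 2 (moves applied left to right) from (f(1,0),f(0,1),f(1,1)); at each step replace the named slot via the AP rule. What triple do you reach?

start (-1,-5,-10) = (f(1,0),f(0,1),f(1,1))
replace slot 2: 2·((-1)+(-10)) − (-5) = -17 → (-1,-17,-10)
replace slot 3: 2·((-1)+(-17)) − (-10) = -26 → (-1,-17,-26)
replace slot 1: 2·((-17)+(-26)) − (-1) = -85 → (-85,-17,-26)
replace slot 2: 2·((-85)+(-26)) − (-17) = -205 → (-85,-205,-26)

-85,-205,-26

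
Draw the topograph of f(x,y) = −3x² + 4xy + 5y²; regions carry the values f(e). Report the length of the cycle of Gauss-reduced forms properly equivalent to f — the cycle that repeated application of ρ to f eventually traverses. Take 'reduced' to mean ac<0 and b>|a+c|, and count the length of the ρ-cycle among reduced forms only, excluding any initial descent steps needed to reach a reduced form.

D = 76, ⌊√D⌋ = 8
river: ρ → (5,6,-2)
river: ρ → (-2,6,5)
river: ρ → (5,4,-3)
river: ρ → (-3,8,1)
river: ρ → (1,8,-3)
river: ρ → (-3,4,5)
ρ-cycle length = 6 (tail of 0 descent steps not counted)

6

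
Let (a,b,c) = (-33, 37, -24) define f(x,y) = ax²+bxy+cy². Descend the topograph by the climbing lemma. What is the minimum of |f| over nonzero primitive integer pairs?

translate: b→29 (≡-37 mod 66), so (33,-37,24)→(33,29,20)
flip: (33,29,20)→(20,-29,33)
translate: b→11 (≡-29 mod 40), so (20,-29,33)→(20,11,24)
reduced (well bottom): (20,11,24) with a≤c, −a<b≤a
well minimum |f| = |-20| = 20 (negative-definite)

20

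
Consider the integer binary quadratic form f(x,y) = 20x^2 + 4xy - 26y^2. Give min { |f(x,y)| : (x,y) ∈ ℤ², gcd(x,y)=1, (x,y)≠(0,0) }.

descent: ρ → (-26,-4,20)
descent: ρ → (20,44,-2)  [lands on river]
river: ρ → (-2,44,20)
river: ρ → (20,36,-10)
river: ρ → (-10,44,4)
river: ρ → (4,44,-10)
river: ρ → (-10,36,20)
closes: descent 2, river 6
min |a| on river = 2

2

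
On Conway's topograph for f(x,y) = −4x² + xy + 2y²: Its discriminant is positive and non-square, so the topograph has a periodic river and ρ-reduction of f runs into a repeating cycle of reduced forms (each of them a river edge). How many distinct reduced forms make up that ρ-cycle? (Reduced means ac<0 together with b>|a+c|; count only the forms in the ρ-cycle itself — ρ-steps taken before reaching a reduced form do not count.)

D = 33, ⌊√D⌋ = 5
descent: ρ → (2,3,-3)  [lands on river]
river: ρ → (-3,3,2)
river: ρ → (2,5,-1)
river: ρ → (-1,5,2)
ρ-cycle length = 4 (tail of 1 descent step not counted)

4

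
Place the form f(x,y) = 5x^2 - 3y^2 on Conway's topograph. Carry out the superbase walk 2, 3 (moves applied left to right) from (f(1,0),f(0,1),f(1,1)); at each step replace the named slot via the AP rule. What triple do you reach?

start (5,-3,2) = (f(1,0),f(0,1),f(1,1))
replace slot 2: 2·(5+2) − (-3) = 17 → (5,17,2)
replace slot 3: 2·(5+17) − 2 = 42 → (5,17,42)

5,17,42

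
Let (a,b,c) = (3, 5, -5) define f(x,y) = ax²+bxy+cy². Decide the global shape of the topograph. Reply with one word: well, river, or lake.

D = b²−4ac = 5² − 4·3·(-5) = 85
D > 0 non-square ⇒ indefinite ⇒ periodic river

river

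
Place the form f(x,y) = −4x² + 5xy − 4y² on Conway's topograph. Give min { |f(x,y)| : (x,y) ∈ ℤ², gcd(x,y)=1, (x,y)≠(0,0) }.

translate: b→3 (≡-5 mod 8), so (4,-5,4)→(4,3,3)
flip: (4,3,3)→(3,-3,4)
translate: b→3 (≡-3 mod 6), so (3,-3,4)→(3,3,4)
reduced (well bottom): (3,3,4) with a≤c, −a<b≤a
well minimum |f| = |-3| = 3 (negative-definite)

3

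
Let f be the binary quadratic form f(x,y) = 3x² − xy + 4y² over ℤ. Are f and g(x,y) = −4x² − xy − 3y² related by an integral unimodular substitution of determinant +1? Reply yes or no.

D₁ = -47, D₂ = -47
f: reduced (well bottom): (3,-1,4) with a≤c, −a<b≤a
g is negative-definite; reduce −g:
−g: flip: (4,1,3)→(3,-1,4)
−g: reduced (well bottom): (3,-1,4) with a≤c, −a<b≤a
flip sign back: reduced form of g is (-3,1,-4)
reduced forms (3, -1, 4) vs (-3, 1, -4) ⇒ inequivalent

no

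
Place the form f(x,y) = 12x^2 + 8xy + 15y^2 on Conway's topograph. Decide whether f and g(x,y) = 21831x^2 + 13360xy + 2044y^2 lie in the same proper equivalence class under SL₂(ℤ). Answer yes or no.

D₁ = -656, D₂ = -656
f: reduced (well bottom): (12,8,15) with a≤c, −a<b≤a
g: flip: (21831,13360,2044)→(2044,-13360,21831)
g: translate: b→-1096 (≡-13360 mod 4088), so (2044,-13360,21831)→(2044,-1096,147)
g: flip: (2044,-1096,147)→(147,1096,2044)
g: translate: b→-80 (≡1096 mod 294), so (147,1096,2044)→(147,-80,12)
g: flip: (147,-80,12)→(12,80,147)
g: translate: b→8 (≡80 mod 24), so (12,80,147)→(12,8,15)
g: reduced (well bottom): (12,8,15) with a≤c, −a<b≤a
reduced forms (12, 8, 15) vs (12, 8, 15) ⇒ equivalent

yes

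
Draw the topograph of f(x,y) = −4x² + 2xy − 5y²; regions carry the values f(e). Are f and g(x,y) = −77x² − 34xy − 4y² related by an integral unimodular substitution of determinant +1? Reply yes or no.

D₁ = -76, D₂ = -76
f is negative-definite; reduce −f:
−f: reduced (well bottom): (4,-2,5) with a≤c, −a<b≤a
flip sign back: reduced form of f is (-4,2,-5)
g is negative-definite; reduce −g:
−g: flip: (77,34,4)→(4,-34,77)
−g: translate: b→-2 (≡-34 mod 8), so (4,-34,77)→(4,-2,5)
−g: reduced (well bottom): (4,-2,5) with a≤c, −a<b≤a
flip sign back: reduced form of g is (-4,2,-5)
reduced forms (-4, 2, -5) vs (-4, 2, -5) ⇒ equivalent

yes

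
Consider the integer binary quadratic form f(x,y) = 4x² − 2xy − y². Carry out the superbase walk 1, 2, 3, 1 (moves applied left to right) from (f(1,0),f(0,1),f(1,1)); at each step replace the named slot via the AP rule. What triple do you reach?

start (4,-1,1) = (f(1,0),f(0,1),f(1,1))
replace slot 1: 2·((-1)+1) − 4 = -4 → (-4,-1,1)
replace slot 2: 2·((-4)+1) − (-1) = -5 → (-4,-5,1)
replace slot 3: 2·((-4)+(-5)) − 1 = -19 → (-4,-5,-19)
replace slot 1: 2·((-5)+(-19)) − (-4) = -44 → (-44,-5,-19)

-44,-5,-19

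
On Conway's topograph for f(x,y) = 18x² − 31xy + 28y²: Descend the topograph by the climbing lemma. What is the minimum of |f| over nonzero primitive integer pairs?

translate: b→5 (≡-31 mod 36), so (18,-31,28)→(18,5,15)
flip: (18,5,15)→(15,-5,18)
reduced (well bottom): (15,-5,18) with a≤c, −a<b≤a
well minimum = a = 15

15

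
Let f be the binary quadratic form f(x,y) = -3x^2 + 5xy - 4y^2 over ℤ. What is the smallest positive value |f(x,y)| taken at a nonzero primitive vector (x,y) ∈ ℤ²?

translate: b→1 (≡-5 mod 6), so (3,-5,4)→(3,1,2)
flip: (3,1,2)→(2,-1,3)
reduced (well bottom): (2,-1,3) with a≤c, −a<b≤a
well minimum |f| = |-2| = 2 (negative-definite)

2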